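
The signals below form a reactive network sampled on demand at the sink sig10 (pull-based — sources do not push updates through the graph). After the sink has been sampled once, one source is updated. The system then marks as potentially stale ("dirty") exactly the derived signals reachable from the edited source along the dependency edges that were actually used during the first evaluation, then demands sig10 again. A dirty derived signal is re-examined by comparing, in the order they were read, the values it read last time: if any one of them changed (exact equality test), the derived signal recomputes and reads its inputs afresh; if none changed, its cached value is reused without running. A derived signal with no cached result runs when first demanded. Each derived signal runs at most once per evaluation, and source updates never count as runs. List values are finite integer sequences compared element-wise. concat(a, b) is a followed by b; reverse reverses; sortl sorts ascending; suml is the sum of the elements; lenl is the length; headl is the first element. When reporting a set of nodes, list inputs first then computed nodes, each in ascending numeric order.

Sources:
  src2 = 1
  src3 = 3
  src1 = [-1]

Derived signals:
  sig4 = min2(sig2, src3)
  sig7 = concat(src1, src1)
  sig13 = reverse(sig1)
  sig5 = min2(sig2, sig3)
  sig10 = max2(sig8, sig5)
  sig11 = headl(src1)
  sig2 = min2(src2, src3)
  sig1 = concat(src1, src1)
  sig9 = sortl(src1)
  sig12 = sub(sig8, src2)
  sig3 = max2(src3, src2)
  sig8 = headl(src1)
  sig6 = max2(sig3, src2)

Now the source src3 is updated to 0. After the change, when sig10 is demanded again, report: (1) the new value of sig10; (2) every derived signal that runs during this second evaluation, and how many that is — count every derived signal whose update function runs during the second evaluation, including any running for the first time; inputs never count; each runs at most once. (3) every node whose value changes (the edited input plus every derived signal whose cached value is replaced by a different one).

Initial pass — values computed on the first demand:
  sig2 = min2(1, 3) = 1
  sig3 = max2(3, 1) = 3
  sig5 = min2(1, 3) = 1
  sig8 = headl([-1]) = -1
  sig10 = max2(-1, 1) = 1

Second demand — change propagation:
  sig2: re-runs because src3 3->0; new result 0.
  sig3: re-runs because src3 3->0; new result 1.
  sig5: re-runs because sig2 1->0; sig3 3->1; new result 0.
  sig10: re-runs because sig5 1->0; new result 0.

sig10 now evaluates to 0.
Run set: sig2, sig3, sig5, sig10 (4 run).
Changed values: src3, sig2, sig3, sig5, sig10.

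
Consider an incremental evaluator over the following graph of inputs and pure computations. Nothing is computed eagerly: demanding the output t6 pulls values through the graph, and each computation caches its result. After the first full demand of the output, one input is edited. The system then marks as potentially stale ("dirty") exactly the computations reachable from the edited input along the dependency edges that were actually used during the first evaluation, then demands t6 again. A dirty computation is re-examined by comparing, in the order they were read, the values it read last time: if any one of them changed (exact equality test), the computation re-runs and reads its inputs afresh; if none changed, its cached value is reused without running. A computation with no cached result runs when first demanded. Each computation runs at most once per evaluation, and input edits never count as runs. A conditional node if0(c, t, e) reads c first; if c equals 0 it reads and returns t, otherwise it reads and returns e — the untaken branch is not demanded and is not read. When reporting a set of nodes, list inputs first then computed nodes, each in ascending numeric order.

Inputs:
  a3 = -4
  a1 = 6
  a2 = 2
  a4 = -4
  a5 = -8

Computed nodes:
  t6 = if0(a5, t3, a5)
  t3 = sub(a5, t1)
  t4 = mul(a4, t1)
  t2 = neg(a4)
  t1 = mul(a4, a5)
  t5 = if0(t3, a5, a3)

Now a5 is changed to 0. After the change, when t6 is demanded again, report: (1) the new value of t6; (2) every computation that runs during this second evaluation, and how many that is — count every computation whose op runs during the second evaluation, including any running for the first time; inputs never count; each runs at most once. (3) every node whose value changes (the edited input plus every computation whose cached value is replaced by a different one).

Initial pass — values computed on the first demand:
  t6 = if0(a5=-8 -> else branch a5) = -8

Second demand — change propagation:
  t1: newly demanded (no cache) — executes and yields 0.
  t3: newly demanded (no cache) — executes and yields 0.
  t6: re-runs because a5 -8->0; a5 -8->0; new result 0.

The important point: the flipped condition pulls in fresh nodes; t1, t3 run for the first time.

t6 now evaluates to 0.
Run set: t1, t3, t6 (3 run).
Changed values: a5, t6.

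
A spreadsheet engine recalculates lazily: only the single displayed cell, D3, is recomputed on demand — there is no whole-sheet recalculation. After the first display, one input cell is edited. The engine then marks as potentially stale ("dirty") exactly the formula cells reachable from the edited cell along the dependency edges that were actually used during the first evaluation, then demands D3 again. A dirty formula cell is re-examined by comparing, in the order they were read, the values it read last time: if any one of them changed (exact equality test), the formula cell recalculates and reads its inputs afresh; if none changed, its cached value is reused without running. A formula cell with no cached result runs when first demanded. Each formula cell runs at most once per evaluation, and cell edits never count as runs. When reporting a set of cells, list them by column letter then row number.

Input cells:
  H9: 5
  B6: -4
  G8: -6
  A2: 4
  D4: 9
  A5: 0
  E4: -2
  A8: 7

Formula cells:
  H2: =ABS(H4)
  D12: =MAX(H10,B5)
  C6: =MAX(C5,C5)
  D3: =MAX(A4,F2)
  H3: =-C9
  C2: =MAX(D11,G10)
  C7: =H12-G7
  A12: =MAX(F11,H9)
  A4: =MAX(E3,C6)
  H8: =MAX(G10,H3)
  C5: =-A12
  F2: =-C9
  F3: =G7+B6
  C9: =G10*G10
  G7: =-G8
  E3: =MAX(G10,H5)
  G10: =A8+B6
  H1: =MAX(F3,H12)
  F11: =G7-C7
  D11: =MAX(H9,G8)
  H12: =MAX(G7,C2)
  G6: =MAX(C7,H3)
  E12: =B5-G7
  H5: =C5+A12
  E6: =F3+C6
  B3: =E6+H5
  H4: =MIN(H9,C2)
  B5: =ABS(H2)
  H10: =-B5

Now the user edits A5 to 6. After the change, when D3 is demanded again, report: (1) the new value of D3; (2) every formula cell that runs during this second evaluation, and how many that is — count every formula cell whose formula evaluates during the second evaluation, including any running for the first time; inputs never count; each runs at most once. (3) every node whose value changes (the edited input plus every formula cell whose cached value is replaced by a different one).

New value of D3: 3.
Formula cells that run: none — 0 in total.
Values that change: A5.
Key observation: A5 is never demanded by the output, so the edit triggers no recomputation at all.

First evaluation (everything demanded from the output):
  D11 = MAX(5, -6) = 5
  G7 = -(-6) = 6
  G10 = 7 + -4 = 3
  C2 = MAX(5, 3) = 5
  C9 = 3 * 3 = 9
  F2 = -(9) = -9
  H12 = MAX(6, 5) = 6
  C7 = 6 - 6 = 0
  F11 = 6 - 0 = 6
  A12 = MAX(6, 5) = 6
  C5 = -(6) = -6
  C6 = MAX(-6, -6) = -6
  H5 = -6 + 6 = 0
  E3 = MAX(3, 0) = 3
  A4 = MAX(3, -6) = 3
  D3 = MAX(3, -9) = 3

Propagation after the edit:
  A5 feeds no computation that the output demands — nothing is marked dirty and nothing runs.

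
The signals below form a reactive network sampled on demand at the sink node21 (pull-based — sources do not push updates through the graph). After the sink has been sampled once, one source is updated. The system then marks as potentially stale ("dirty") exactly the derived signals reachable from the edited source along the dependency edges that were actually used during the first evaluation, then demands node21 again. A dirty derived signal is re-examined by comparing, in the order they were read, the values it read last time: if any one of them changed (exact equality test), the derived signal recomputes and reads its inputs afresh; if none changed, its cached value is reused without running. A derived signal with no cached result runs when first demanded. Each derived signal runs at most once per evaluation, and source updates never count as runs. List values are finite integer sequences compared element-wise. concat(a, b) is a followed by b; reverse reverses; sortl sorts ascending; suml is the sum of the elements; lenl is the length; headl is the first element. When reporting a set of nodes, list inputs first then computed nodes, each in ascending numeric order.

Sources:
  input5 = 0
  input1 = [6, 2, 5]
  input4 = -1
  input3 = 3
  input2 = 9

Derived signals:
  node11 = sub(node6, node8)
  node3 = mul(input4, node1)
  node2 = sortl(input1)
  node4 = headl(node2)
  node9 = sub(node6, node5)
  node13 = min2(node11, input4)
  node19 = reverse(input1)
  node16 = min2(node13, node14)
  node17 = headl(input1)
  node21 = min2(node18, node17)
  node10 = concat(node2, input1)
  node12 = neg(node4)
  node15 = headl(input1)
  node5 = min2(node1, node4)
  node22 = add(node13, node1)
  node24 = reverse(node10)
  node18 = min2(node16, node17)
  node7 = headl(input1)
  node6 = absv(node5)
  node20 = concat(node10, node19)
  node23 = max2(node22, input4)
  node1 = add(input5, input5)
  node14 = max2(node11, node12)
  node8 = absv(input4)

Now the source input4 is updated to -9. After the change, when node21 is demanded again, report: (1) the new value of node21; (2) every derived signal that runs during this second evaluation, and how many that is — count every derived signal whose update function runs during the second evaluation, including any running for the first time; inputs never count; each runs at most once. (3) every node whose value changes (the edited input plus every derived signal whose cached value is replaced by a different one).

Initial pass — values computed on the first demand:
  node1 = add(0, 0) = 0
  node2 = sortl([6, 2, 5]) = [2, 5, 6]
  node4 = headl([2, 5, 6]) = 2
  node5 = min2(0, 2) = 0
  node6 = absv(0) = 0
  node8 = absv(-1) = 1
  node11 = sub(0, 1) = -1
  node12 = neg(2) = -2
  node13 = min2(-1, -1) = -1
  node14 = max2(-1, -2) = -1
  node16 = min2(-1, -1) = -1
  node17 = headl([6, 2, 5]) = 6
  node18 = min2(-1, 6) = -1
  node21 = min2(-1, 6) = -1

Second demand — change propagation:
  node8: re-runs because input4 -1->-9; new result 9.
  node11: re-runs because node8 1->9; new result -9.
  node13: re-runs because node11 -1->-9; input4 -1->-9; new result -9.
  node14: re-runs because node11 -1->-9; new result -2.
  node16: re-runs because node13 -1->-9; node14 -1->-2; new result -9.
  node18: re-runs because node16 -1->-9; new result -9.
  node21: re-runs because node18 -1->-9; new result -9.

node21 now evaluates to -9.
Run set: node8, node11, node13, node14, node16, node18, node21 (7 run).
Changed values: input4, node8, node11, node13, node14, node16, node18, node21.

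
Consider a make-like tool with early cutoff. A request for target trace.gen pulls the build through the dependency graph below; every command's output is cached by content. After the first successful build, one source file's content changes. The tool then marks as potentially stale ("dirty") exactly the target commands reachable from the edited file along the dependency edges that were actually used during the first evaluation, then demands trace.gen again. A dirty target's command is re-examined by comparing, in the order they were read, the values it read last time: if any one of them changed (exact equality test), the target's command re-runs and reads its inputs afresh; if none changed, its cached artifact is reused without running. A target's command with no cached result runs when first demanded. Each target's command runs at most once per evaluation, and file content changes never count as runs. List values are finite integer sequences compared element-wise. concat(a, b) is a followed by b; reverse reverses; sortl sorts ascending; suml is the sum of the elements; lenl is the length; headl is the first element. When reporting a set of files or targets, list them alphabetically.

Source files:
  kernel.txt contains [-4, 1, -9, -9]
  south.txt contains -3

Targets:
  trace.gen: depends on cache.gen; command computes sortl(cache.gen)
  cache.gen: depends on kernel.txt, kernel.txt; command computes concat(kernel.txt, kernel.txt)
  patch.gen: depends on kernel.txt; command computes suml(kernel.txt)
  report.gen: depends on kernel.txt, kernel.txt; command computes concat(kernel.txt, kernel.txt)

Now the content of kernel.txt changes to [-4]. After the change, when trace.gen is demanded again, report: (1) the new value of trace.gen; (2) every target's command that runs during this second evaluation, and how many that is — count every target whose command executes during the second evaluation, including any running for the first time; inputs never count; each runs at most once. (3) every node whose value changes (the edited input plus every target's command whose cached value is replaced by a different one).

Demanding trace.gen again yields [-4, -4].
2 target commands run: cache.gen, trace.gen.
The nodes whose values change: cache.gen, kernel.txt, trace.gen.

First demand of the output computes:
  cache.gen = concat([-4, 1, -9, -9], [-4, 1, -9, -9]) = [-4, 1, -9, -9, -4, 1, -9, -9]
  trace.gen = sortl([-4, 1, -9, -9, -4, 1, -9, -9]) = [-9, -9, -9, -9, -4, -4, 1, 1]

After the edit, cleaning proceeds:
  cache.gen: a read changed (kernel.txt [-4, 1, -9, -9]->[-4]; kernel.txt [-4, 1, -9, -9]->[-4]) — executes, giving [-4, -4].
  trace.gen: a read changed (cache.gen [-4, 1, -9, -9, -4, 1, -9, -9]->[-4, -4]) — executes, giving [-4, -4].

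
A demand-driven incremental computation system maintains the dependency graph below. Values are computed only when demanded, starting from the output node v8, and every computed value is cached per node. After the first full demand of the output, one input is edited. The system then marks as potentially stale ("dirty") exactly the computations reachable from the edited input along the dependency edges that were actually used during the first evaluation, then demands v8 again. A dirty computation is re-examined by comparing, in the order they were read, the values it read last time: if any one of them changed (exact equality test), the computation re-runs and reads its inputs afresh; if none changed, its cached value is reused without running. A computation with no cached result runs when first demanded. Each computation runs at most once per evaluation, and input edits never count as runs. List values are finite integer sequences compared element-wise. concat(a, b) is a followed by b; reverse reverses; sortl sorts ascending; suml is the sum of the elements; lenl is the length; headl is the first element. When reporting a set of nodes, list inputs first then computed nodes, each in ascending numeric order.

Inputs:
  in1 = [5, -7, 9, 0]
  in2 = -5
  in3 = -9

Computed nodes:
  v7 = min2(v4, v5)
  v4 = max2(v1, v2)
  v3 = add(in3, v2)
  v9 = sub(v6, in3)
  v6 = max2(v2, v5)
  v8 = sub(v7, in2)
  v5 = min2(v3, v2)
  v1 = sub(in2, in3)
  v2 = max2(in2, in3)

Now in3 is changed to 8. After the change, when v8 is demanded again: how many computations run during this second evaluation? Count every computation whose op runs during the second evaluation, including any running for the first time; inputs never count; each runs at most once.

First evaluation (everything demanded from the output):
  v1 = sub(-5, -9) = 4
  v2 = max2(-5, -9) = -5
  v3 = add(-9, -5) = -14
  v4 = max2(4, -5) = 4
  v5 = min2(-14, -5) = -14
  v7 = min2(4, -14) = -14
  v8 = sub(-14, -5) = -9

Propagation after the edit:
  v1: runs — in3 -9->8; result -13.
  v2: runs — in3 -9->8; result 8.
  v3: runs — in3 -9->8; v2 -5->8; result 16.
  v4: runs — v1 4->-13; v2 -5->8; result 8.
  v5: runs — v3 -14->16; v2 -5->8; result 8.
  v7: runs — v4 4->8; v5 -14->8; result 8.
  v8: runs — v7 -14->8; result 13.

Computations that run: v1, v2, v3, v4, v5, v7, v8 — 7 in total.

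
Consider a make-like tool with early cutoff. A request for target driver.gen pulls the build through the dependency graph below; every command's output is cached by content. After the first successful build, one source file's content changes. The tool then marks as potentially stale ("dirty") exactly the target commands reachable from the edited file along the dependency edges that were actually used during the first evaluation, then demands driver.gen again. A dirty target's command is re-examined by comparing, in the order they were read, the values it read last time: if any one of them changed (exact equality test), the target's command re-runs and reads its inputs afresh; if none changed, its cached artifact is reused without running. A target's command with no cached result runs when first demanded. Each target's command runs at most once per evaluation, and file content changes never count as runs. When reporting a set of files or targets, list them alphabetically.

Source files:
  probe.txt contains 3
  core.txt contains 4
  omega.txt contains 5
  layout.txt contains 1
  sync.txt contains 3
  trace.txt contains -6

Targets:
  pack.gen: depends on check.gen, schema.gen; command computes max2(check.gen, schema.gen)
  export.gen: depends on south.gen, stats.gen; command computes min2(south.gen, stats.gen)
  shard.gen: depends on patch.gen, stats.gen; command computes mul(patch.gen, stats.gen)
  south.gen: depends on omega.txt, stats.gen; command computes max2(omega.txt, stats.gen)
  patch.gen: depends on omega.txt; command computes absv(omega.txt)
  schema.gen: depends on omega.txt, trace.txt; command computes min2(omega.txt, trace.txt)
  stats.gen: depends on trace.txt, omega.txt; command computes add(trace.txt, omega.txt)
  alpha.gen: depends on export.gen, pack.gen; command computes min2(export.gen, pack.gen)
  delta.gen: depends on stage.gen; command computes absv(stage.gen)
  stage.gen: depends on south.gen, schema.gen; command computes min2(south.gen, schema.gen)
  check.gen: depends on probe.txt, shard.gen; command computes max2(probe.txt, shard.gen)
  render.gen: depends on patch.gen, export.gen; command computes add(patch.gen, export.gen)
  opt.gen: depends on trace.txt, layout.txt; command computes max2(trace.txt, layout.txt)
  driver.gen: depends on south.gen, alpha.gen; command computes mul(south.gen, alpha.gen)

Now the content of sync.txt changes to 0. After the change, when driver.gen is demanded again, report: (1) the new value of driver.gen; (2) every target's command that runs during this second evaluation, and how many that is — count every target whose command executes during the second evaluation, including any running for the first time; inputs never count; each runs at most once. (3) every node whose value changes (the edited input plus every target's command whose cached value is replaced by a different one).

First demand of the output computes:
  patch.gen = absv(5) = 5
  schema.gen = min2(5, -6) = -6
  stats.gen = add(-6, 5) = -1
  shard.gen = mul(5, -1) = -5
  check.gen = max2(3, -5) = 3
  pack.gen = max2(3, -6) = 3
  south.gen = max2(5, -1) = 5
  export.gen = min2(5, -1) = -1
  alpha.gen = min2(-1, 3) = -1
  driver.gen = mul(5, -1) = -5

After the edit, cleaning proceeds:
  no node depends on sync.txt at all; the second demand re-runs nothing.

Note the shortcut — nothing in the graph depends on sync.txt at all, so no recomputation happens.

Demanding driver.gen again yields -5.
0 target commands run: none.
The nodes whose values change: sync.txt.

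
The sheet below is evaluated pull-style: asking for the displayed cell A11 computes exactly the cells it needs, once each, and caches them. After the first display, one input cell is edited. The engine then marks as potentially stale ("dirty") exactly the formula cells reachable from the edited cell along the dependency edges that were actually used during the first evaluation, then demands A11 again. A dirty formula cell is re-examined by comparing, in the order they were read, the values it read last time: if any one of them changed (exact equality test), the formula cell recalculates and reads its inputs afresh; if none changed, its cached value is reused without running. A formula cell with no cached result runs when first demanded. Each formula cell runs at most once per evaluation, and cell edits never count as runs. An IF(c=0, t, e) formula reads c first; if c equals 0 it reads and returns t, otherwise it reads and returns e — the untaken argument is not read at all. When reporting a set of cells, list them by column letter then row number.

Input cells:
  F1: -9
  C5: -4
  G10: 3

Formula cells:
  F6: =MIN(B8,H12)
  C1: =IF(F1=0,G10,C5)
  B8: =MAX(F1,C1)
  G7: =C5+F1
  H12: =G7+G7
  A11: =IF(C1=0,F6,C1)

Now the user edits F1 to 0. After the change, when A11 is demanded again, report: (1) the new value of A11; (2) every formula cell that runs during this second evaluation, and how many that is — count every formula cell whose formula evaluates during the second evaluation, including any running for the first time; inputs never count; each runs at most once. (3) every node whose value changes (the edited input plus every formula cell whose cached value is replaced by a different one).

Demanding A11 again yields 3.
2 formula cells run: A11, C1.
The nodes whose values change: A11, C1, F1.

First demand of the output computes:
  C1 = IF(F1=0: F1=-9 -> else branch C5) = -4
  A11 = IF(C1=0: C1=-4 -> else branch C1) = -4

After the edit, cleaning proceeds:
  C1: a read changed (F1 -9->0) — executes, giving 3.
  A11: a read changed (C1 -4->3; C1 -4->3) — executes, giving 3.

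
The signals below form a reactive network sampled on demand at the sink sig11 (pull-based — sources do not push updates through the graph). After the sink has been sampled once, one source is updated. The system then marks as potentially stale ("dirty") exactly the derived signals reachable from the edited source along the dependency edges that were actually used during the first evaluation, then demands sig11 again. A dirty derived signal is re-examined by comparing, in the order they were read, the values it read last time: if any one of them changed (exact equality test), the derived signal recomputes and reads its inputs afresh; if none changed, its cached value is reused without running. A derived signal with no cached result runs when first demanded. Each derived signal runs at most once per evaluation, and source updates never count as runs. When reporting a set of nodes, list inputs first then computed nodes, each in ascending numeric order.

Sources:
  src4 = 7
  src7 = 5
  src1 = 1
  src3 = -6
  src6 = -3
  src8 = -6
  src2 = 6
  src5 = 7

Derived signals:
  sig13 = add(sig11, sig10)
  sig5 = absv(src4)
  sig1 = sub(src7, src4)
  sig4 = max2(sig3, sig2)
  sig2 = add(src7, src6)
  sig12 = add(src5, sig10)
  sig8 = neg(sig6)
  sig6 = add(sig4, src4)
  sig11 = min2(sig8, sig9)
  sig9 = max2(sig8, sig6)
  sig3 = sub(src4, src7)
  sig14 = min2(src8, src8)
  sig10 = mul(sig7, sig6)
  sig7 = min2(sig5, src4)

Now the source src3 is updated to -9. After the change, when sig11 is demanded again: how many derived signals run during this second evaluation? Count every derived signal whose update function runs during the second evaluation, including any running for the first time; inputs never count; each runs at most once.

Initial pass — values computed on the first demand:
  sig2 = add(5, -3) = 2
  sig3 = sub(7, 5) = 2
  sig4 = max2(2, 2) = 2
  sig6 = add(2, 7) = 9
  sig8 = neg(9) = -9
  sig9 = max2(-9, 9) = 9
  sig11 = min2(-9, 9) = -9

Second demand — change propagation:
  no demanded computation ever read src3, so the edit dirties nothing and nothing runs.

The important point: nothing the output needs ever reads src3, so the edit is invisible to it.

Run set: none (0 run).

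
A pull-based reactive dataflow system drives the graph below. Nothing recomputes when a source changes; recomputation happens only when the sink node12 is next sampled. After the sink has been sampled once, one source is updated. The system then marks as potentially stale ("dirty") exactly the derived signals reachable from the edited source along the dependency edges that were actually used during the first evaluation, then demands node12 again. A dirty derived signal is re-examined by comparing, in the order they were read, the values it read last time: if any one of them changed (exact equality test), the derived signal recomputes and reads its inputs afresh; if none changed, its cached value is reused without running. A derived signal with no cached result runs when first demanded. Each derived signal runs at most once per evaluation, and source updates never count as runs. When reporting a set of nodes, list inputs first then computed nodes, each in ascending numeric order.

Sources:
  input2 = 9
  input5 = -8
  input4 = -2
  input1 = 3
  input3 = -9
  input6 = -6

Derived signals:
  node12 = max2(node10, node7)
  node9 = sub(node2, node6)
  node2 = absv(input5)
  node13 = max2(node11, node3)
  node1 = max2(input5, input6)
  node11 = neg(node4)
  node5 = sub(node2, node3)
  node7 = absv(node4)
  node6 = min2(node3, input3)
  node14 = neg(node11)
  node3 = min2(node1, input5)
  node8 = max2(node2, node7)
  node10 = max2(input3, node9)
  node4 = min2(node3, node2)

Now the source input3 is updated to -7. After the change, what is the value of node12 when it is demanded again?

First evaluation (everything demanded from the output):
  node1 = max2(-8, -6) = -6
  node2 = absv(-8) = 8
  node3 = min2(-6, -8) = -8
  node4 = min2(-8, 8) = -8
  node6 = min2(-8, -9) = -9
  node7 = absv(-8) = 8
  node9 = sub(8, -9) = 17
  node10 = max2(-9, 17) = 17
  node12 = max2(17, 8) = 17

Propagation after the edit:
  node6: runs — input3 -9->-7; result -8.
  node9: runs — node6 -9->-8; result 16.
  node10: runs — input3 -9->-7; node9 17->16; result 16.
  node12: runs — node10 17->16; result 16.

New value of node12: 16.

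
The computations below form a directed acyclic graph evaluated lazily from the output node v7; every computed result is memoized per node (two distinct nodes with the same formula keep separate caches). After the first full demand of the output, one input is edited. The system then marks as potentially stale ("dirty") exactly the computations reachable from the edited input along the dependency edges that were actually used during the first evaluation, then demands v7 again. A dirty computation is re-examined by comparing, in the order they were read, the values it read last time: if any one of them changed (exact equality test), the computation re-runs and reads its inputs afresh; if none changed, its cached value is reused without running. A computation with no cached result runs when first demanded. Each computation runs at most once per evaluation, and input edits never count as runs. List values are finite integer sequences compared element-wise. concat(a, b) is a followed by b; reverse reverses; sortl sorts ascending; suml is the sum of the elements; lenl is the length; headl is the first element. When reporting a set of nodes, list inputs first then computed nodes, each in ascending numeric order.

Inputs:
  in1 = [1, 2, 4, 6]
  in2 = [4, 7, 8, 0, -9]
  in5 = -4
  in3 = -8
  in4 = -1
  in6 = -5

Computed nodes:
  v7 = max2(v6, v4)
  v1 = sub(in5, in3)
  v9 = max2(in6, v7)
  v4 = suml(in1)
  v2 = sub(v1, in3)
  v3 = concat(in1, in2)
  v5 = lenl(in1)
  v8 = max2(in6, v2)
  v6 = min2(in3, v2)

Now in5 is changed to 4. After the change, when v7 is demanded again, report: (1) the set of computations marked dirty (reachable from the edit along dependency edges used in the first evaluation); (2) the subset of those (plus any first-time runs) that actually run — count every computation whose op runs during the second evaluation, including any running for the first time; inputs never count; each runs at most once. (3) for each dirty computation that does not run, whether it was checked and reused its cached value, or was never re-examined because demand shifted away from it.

The edit dirties: v1, v2, v6, v7.
3 computations run: v1, v2, v6.
Cache hits after checking: v7.
Note the absorption at v6: it re-runs yet its value is the same, leaving the output's value untouched.

First demand of the output computes:
  v1 = sub(-4, -8) = 4
  v2 = sub(4, -8) = 12
  v4 = suml([1, 2, 4, 6]) = 13
  v6 = min2(-8, 12) = -8
  v7 = max2(-8, 13) = 13

After the edit, cleaning proceeds:
  v1: a read changed (in5 -4->4) — executes, giving 12.
  v2: a read changed (v1 4->12) — executes, giving 20.
  v6: a read changed (v2 12->20) — executes, giving -8 — identical to its old value.
  v7: dirty, but its reads are unchanged (v6 unchanged, v4 unchanged); cached 13 stands.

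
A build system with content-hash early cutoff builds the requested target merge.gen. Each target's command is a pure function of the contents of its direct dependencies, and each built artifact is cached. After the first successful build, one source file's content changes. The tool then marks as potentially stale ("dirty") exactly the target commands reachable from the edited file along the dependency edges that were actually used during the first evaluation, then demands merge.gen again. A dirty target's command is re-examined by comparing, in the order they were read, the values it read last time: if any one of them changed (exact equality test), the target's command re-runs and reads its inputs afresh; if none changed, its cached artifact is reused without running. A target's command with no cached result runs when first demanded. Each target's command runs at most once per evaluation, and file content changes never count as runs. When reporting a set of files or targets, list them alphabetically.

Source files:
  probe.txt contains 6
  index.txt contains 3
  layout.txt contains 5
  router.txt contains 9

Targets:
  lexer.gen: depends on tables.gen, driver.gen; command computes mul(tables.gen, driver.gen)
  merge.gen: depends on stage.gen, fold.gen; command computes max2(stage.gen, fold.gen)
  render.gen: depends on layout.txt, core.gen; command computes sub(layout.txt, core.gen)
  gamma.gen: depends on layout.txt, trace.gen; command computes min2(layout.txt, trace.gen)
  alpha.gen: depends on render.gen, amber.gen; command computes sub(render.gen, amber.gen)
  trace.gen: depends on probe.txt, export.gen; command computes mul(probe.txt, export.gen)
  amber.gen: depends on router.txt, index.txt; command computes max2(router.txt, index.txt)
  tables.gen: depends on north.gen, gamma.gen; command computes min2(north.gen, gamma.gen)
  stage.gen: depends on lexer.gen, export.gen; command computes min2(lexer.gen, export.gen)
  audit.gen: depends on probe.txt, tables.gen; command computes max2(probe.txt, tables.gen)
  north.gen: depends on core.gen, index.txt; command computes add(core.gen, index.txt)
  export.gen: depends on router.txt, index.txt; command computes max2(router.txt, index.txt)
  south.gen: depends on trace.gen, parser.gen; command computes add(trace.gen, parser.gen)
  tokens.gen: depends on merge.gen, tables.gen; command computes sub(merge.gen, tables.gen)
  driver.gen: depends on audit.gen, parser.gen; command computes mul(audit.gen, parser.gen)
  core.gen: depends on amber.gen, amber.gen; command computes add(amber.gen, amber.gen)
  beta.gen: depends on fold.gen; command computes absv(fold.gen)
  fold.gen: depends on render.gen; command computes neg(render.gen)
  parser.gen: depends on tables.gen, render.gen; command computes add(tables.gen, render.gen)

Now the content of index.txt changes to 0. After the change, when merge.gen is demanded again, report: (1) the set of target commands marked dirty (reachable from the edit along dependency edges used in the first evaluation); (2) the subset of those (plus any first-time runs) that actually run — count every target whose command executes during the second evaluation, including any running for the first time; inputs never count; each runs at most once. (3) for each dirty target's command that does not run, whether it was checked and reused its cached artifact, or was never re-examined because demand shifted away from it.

First evaluation (everything demanded from the output):
  amber.gen = max2(9, 3) = 9
  core.gen = add(9, 9) = 18
  export.gen = max2(9, 3) = 9
  north.gen = add(18, 3) = 21
  render.gen = sub(5, 18) = -13
  fold.gen = neg(-13) = 13
  trace.gen = mul(6, 9) = 54
  gamma.gen = min2(5, 54) = 5
  tables.gen = min2(21, 5) = 5
  audit.gen = max2(6, 5) = 6
  parser.gen = add(5, -13) = -8
  driver.gen = mul(6, -8) = -48
  lexer.gen = mul(5, -48) = -240
  stage.gen = min2(-240, 9) = -240
  merge.gen = max2(-240, 13) = 13

Propagation after the edit:
  amber.gen: runs — index.txt 3->0; result 9 (same value as before).
  core.gen: checked — values it read are unchanged (amber.gen unchanged, amber.gen unchanged); reused cached 18 without running.
  export.gen: runs — index.txt 3->0; result 9 (same value as before).
  north.gen: runs — index.txt 3->0; result 18.
  render.gen: checked — values it read are unchanged (layout.txt unchanged, core.gen unchanged); reused cached -13 without running.
  fold.gen: checked — values it read are unchanged (render.gen unchanged); reused cached 13 without running.
  trace.gen: checked — values it read are unchanged (probe.txt unchanged, export.gen unchanged); reused cached 54 without running.
  gamma.gen: checked — values it read are unchanged (layout.txt unchanged, trace.gen unchanged); reused cached 5 without running.
  tables.gen: runs — north.gen 21->18; result 5 (same value as before).
  audit.gen: checked — values it read are unchanged (probe.txt unchanged, tables.gen unchanged); reused cached 6 without running.
  parser.gen: checked — values it read are unchanged (tables.gen unchanged, render.gen unchanged); reused cached -8 without running.
  driver.gen: checked — values it read are unchanged (audit.gen unchanged, parser.gen unchanged); reused cached -48 without running.
  lexer.gen: checked — values it read are unchanged (tables.gen unchanged, driver.gen unchanged); reused cached -240 without running.
  stage.gen: checked — values it read are unchanged (lexer.gen unchanged, export.gen unchanged); reused cached -240 without running.
  merge.gen: checked — values it read are unchanged (stage.gen unchanged, fold.gen unchanged); reused cached 13 without running.

Key observation: the cutoff stops propagation at core.gen — its inputs' values are unchanged, so it reuses its cache.

Marked dirty: amber.gen, audit.gen, core.gen, driver.gen, export.gen, fold.gen, gamma.gen, lexer.gen, merge.gen, north.gen, parser.gen, render.gen, stage.gen, tables.gen, trace.gen.
Target commands that run: amber.gen, export.gen, north.gen, tables.gen — 4 in total.
Checked but reused from cache: audit.gen, core.gen, driver.gen, fold.gen, gamma.gen, lexer.gen, merge.gen, parser.gen, render.gen, stage.gen, trace.gen.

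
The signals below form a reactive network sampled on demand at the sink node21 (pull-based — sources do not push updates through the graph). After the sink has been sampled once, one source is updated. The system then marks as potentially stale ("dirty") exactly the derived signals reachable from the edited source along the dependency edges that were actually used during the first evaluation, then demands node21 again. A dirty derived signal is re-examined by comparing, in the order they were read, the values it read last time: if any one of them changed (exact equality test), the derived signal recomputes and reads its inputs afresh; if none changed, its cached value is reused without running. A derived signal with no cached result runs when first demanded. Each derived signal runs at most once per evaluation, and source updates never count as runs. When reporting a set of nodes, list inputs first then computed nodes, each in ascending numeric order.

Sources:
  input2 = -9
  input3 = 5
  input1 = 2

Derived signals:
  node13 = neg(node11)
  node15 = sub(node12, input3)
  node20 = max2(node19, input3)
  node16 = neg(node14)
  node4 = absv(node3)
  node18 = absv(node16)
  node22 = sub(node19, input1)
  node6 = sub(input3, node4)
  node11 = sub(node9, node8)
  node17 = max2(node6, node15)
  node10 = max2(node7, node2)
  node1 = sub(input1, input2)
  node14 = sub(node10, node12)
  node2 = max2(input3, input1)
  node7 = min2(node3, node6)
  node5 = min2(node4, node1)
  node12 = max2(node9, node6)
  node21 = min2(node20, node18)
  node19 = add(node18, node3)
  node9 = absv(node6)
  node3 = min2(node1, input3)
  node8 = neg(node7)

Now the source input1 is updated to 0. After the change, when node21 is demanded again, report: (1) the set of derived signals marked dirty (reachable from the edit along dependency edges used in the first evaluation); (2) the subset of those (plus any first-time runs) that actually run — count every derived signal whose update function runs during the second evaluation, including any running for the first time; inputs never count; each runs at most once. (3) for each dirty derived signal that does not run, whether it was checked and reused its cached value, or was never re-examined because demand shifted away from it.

Initial pass — values computed on the first demand:
  node1 = sub(2, -9) = 11
  node2 = max2(5, 2) = 5
  node3 = min2(11, 5) = 5
  node4 = absv(5) = 5
  node6 = sub(5, 5) = 0
  node7 = min2(5, 0) = 0
  node9 = absv(0) = 0
  node10 = max2(0, 5) = 5
  node12 = max2(0, 0) = 0
  node14 = sub(5, 0) = 5
  node16 = neg(5) = -5
  node18 = absv(-5) = 5
  node19 = add(5, 5) = 10
  node20 = max2(10, 5) = 10
  node21 = min2(10, 5) = 5

Second demand — change propagation:
  node1: re-runs because input1 2->0; new result 9.
  node2: re-runs because input1 2->0; new result 5 (unchanged).
  node3: re-runs because node1 11->9; new result 5 (unchanged).
  node4: re-examined; everything it read last time is the same (node3 unchanged) — cache 5 kept, no run.
  node6: re-examined; everything it read last time is the same (input3 unchanged, node4 unchanged) — cache 0 kept, no run.
  node7: re-examined; everything it read last time is the same (node3 unchanged, node6 unchanged) — cache 0 kept, no run.
  node9: re-examined; everything it read last time is the same (node6 unchanged) — cache 0 kept, no run.
  node10: re-examined; everything it read last time is the same (node7 unchanged, node2 unchanged) — cache 5 kept, no run.
  node12: re-examined; everything it read last time is the same (node9 unchanged, node6 unchanged) — cache 0 kept, no run.
  node14: re-examined; everything it read last time is the same (node10 unchanged, node12 unchanged) — cache 5 kept, no run.
  node16: re-examined; everything it read last time is the same (node14 unchanged) — cache -5 kept, no run.
  node18: re-examined; everything it read last time is the same (node16 unchanged) — cache 5 kept, no run.
  node19: re-examined; everything it read last time is the same (node18 unchanged, node3 unchanged) — cache 10 kept, no run.
  node20: re-examined; everything it read last time is the same (node19 unchanged, input3 unchanged) — cache 10 kept, no run.
  node21: re-examined; everything it read last time is the same (node20 unchanged, node18 unchanged) — cache 5 kept, no run.

The important point: at node4 every value read last time is unchanged, so the dirty flag clears without a run.

Dirty set: node1, node2, node3, node4, node6, node7, node9, node10, node12, node14, node16, node18, node19, node20, node21.
Run set: node1, node2, node3 (3 run).
Re-examined without running (cache reused): node4, node6, node7, node9, node10, node12, node14, node16, node18, node19, node20, node21.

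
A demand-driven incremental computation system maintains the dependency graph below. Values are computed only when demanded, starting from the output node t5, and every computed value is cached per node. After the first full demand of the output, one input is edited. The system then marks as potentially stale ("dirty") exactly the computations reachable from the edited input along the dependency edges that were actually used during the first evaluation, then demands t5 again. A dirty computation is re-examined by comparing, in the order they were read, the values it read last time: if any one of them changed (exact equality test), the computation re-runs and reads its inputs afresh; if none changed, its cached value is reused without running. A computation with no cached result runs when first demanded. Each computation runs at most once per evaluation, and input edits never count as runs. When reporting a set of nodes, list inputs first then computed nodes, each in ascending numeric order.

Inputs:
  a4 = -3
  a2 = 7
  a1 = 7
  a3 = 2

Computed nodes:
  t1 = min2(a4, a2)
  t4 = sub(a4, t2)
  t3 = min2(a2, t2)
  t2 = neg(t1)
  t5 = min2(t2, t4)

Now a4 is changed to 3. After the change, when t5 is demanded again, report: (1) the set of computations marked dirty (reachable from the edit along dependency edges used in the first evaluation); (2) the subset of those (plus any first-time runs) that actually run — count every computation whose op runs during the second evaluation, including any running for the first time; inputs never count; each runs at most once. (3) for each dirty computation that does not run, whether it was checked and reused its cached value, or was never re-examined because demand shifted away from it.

Marked dirty: t1, t2, t4, t5.
Computations that run: t1, t2, t4, t5 — 4 in total.
Every dirty computation ran.

First evaluation (everything demanded from the output):
  t1 = min2(-3, 7) = -3
  t2 = neg(-3) = 3
  t4 = sub(-3, 3) = -6
  t5 = min2(3, -6) = -6

Propagation after the edit:
  t1: runs — a4 -3->3; result 3.
  t2: runs — t1 -3->3; result -3.
  t4: runs — a4 -3->3; t2 3->-3; result 6.
  t5: runs — t2 3->-3; t4 -6->6; result -3.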